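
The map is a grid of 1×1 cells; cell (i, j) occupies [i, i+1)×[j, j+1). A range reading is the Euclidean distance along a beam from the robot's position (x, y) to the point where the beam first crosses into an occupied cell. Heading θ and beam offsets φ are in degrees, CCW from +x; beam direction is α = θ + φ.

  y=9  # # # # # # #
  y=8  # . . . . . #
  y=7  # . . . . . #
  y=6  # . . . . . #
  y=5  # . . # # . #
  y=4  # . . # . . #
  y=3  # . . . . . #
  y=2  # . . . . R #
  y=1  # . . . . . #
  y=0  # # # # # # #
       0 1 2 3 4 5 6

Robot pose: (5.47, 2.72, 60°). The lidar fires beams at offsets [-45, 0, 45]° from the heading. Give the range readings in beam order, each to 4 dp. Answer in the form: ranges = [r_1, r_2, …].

beam 1: φ=-45°, α=15°
  d=(0.9659,0.2588)  start (5,2)  tX=0.5487 tY=1.0818  stride 1/|dx|=1.0353 1/|dy|=3.8637
    cross x-line → (6,2), t=0.5487 (wall)
  → r_1 = 0.5487
beam 2: φ=0°, α=60°
  d=(0.5000,0.8660)  start (5,2)  tX=1.0600 tY=0.3233  stride 1/|dx|=2.0000 1/|dy|=1.1547
    cross y-line → (5,3), t=0.3233
    cross x-line → (6,3), t=1.0600 (wall)
  → r_2 = 1.0600
beam 3: φ=45°, α=105°
  d=(-0.2588,0.9659)  start (5,2)  tX=1.8159 tY=0.2899  stride 1/|dx|=3.8637 1/|dy|=1.0353
    cross y-line → (5,3), t=0.2899
    cross y-line → (5,4), t=1.3252
    cross x-line → (4,4), t=1.8159
    cross y-line → (4,5), t=2.3604 (wall)
  → r_3 = 2.3604

ranges = [0.5487, 1.0600, 2.3604]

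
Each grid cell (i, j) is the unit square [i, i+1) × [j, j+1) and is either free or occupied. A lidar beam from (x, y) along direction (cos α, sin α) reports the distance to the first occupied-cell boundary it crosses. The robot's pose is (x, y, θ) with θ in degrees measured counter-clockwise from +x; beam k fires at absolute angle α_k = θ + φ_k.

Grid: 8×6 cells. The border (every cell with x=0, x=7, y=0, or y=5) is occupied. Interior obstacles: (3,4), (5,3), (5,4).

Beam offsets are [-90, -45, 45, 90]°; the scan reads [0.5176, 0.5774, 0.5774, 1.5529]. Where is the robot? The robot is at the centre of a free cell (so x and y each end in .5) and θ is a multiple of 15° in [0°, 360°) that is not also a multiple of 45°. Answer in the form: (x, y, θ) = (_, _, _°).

Candidates: 21 free-cell centres × 16 headings = 336 poses. Raycast each; keep the one whose scan matches to 4 dp.
  (3.5, 2.5, 330°): beam 1 = 1.7321 ≠ 0.5176 ✗
  (1.5, 2.5, 30°): beam 1 = 1.7321 ≠ 0.5176 ✗
  (5.5, 1.5, 75°): beam 1 = 1.5529 ≠ 0.5176 ✗
  …
  (2.5, 4.5, 75°): r_1=0.5176, r_2=0.5774, r_3=0.5774, r_4=1.5529 — all match ✓
Only this pose fits every beam.

(x, y, θ) = (2.5, 4.5, 75°)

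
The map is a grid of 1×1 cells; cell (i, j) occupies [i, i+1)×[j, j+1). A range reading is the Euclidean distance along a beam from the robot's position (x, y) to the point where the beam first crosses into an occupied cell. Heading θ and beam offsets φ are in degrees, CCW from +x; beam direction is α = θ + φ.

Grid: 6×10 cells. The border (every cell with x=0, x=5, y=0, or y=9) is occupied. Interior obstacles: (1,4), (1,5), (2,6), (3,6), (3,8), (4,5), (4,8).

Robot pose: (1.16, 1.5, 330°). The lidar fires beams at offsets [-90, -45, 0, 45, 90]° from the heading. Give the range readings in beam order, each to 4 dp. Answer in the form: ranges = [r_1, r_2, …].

beam 1: φ=-90°, α=240°
  d=(-0.5000,-0.8660)  start (1,1)  tX=0.3200 tY=0.5774  stride 1/|dx|=2.0000 1/|dy|=1.1547
    cross x-line → (0,1), t=0.3200 (wall)
  → r_1 = 0.3200
beam 2: φ=-45°, α=285°
  d=(0.2588,-0.9659)  start (1,1)  tX=3.2455 tY=0.5176  stride 1/|dx|=3.8637 1/|dy|=1.0353
    cross y-line → (1,0), t=0.5176 (wall)
  → r_2 = 0.5176
beam 3: φ=0°, α=330°
  d=(0.8660,-0.5000)  start (1,1)  tX=0.9699 tY=1.0000  stride 1/|dx|=1.1547 1/|dy|=2.0000
    cross x-line → (2,1), t=0.9699
    cross y-line → (2,0), t=1.0000 (wall)
  → r_3 = 1.0000
beam 4: φ=45°, α=15°
  d=(0.9659,0.2588)  start (1,1)  tX=0.8696 tY=1.9319  stride 1/|dx|=1.0353 1/|dy|=3.8637
    cross x-line → (2,1), t=0.8696
    cross x-line → (3,1), t=1.9049
    cross y-line → (3,2), t=1.9319
    cross x-line → (4,2), t=2.9402
    cross x-line → (5,2), t=3.9755 (wall)
  → r_4 = 3.9755
beam 5: φ=90°, α=60°
  d=(0.5000,0.8660)  start (1,1)  tX=1.6800 tY=0.5774  stride 1/|dx|=2.0000 1/|dy|=1.1547
    cross y-line → (1,2), t=0.5774
    cross x-line → (2,2), t=1.6800
    cross y-line → (2,3), t=1.7321
    cross y-line → (2,4), t=2.8868
    cross x-line → (3,4), t=3.6800
    cross y-line → (3,5), t=4.0415
    cross y-line → (3,6), t=5.1962 (wall)
  → r_5 = 5.1962

ranges = [0.3200, 0.5176, 1.0000, 3.9755, 5.1962]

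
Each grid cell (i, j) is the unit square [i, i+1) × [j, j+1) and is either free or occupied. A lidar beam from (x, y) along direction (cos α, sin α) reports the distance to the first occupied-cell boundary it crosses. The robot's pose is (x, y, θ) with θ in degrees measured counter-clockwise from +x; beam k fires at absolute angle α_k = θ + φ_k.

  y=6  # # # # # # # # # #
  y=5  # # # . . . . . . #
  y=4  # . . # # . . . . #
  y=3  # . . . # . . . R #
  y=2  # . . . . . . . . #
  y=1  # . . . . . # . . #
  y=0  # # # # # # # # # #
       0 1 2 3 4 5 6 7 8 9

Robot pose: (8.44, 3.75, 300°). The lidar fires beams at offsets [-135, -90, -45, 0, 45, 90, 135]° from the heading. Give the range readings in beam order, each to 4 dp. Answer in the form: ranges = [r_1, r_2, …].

beam 1: φ=-135°, α=165°
  d=(-0.9659,0.2588)  start (8,3)  tX=0.4555 tY=0.9659  stride 1/|dx|=1.0353 1/|dy|=3.8637
    cross x-line → (7,3), t=0.4555
    cross y-line → (7,4), t=0.9659
    cross x-line → (6,4), t=1.4908
    cross x-line → (5,4), t=2.5261
    cross x-line → (4,4), t=3.5614 (wall)
  → r_1 = 3.5614
beam 2: φ=-90°, α=210°
  d=(-0.8660,-0.5000)  start (8,3)  tX=0.5081 tY=1.5000  stride 1/|dx|=1.1547 1/|dy|=2.0000
    cross x-line → (7,3), t=0.5081
    cross y-line → (7,2), t=1.5000
    cross x-line → (6,2), t=1.6628
    cross x-line → (5,2), t=2.8175
    cross y-line → (5,1), t=3.5000
    cross x-line → (4,1), t=3.9722
    cross x-line → (3,1), t=5.1269
    cross y-line → (3,0), t=5.5000 (wall)
  → r_2 = 5.5000
beam 3: φ=-45°, α=255°
  d=(-0.2588,-0.9659)  start (8,3)  tX=1.7000 tY=0.7765  stride 1/|dx|=3.8637 1/|dy|=1.0353
    cross y-line → (8,2), t=0.7765
    cross x-line → (7,2), t=1.7000
    cross y-line → (7,1), t=1.8117
    cross y-line → (7,0), t=2.8470 (wall)
  → r_3 = 2.8470
beam 4: φ=0°, α=300°
  d=(0.5000,-0.8660)  start (8,3)  tX=1.1200 tY=0.8660  stride 1/|dx|=2.0000 1/|dy|=1.1547
    cross y-line → (8,2), t=0.8660
    cross x-line → (9,2), t=1.1200 (wall)
  → r_4 = 1.1200
beam 5: φ=45°, α=345°
  d=(0.9659,-0.2588)  start (8,3)  tX=0.5798 tY=2.8978  stride 1/|dx|=1.0353 1/|dy|=3.8637
    cross x-line → (9,3), t=0.5798 (wall)
  → r_5 = 0.5798
beam 6: φ=90°, α=30°
  d=(0.8660,0.5000)  start (8,3)  tX=0.6466 tY=0.5000  stride 1/|dx|=1.1547 1/|dy|=2.0000
    cross y-line → (8,4), t=0.5000
    cross x-line → (9,4), t=0.6466 (wall)
  → r_6 = 0.6466
beam 7: φ=135°, α=75°
  d=(0.2588,0.9659)  start (8,3)  tX=2.1637 tY=0.2588  stride 1/|dx|=3.8637 1/|dy|=1.0353
    cross y-line → (8,4), t=0.2588
    cross y-line → (8,5), t=1.2941
    cross x-line → (9,5), t=2.1637 (wall)
  → r_7 = 2.1637

ranges = [3.5614, 5.5000, 2.8470, 1.1200, 0.5798, 0.6466, 2.1637]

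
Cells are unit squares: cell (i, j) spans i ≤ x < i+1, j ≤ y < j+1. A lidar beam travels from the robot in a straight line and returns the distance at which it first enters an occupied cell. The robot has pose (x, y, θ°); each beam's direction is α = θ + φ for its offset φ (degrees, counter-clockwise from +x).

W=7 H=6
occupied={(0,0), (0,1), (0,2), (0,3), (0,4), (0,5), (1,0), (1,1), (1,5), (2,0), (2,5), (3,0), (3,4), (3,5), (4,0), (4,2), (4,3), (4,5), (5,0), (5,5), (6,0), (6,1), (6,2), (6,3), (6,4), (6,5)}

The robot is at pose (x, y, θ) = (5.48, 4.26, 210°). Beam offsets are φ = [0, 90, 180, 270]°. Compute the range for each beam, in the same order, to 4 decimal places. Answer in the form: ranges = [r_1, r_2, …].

beam 1: φ=0°, α=210°
  d=(-0.8660,-0.5000)  start (5,4)  tX=0.5543 tY=0.5200  stride 1/|dx|=1.1547 1/|dy|=2.0000
    cross y-line → (5,3), t=0.5200
    cross x-line → (4,3), t=0.5543 (wall)
  → r_1 = 0.5543
beam 2: φ=90°, α=300°
  d=(0.5000,-0.8660)  start (5,4)  tX=1.0400 tY=0.3002  stride 1/|dx|=2.0000 1/|dy|=1.1547
    cross y-line → (5,3), t=0.3002
    cross x-line → (6,3), t=1.0400 (wall)
  → r_2 = 1.0400
beam 3: φ=180°, α=30°
  d=(0.8660,0.5000)  start (5,4)  tX=0.6004 tY=1.4800  stride 1/|dx|=1.1547 1/|dy|=2.0000
    cross x-line → (6,4), t=0.6004 (wall)
  → r_3 = 0.6004
beam 4: φ=270°, α=120°
  d=(-0.5000,0.8660)  start (5,4)  tX=0.9600 tY=0.8545  stride 1/|dx|=2.0000 1/|dy|=1.1547
    cross y-line → (5,5), t=0.8545 (wall)
  → r_4 = 0.8545

ranges = [0.5543, 1.0400, 0.6004, 0.8545]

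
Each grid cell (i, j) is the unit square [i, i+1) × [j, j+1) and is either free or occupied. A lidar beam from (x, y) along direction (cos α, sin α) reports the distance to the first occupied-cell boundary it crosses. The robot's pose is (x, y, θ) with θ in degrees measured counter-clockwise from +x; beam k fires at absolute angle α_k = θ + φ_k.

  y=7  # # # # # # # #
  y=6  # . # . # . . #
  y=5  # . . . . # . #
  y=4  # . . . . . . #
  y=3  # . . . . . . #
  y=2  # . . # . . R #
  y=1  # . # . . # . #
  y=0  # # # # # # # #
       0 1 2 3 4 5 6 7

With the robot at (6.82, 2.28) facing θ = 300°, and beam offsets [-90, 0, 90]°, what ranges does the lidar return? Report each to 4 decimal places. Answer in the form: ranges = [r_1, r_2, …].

ranges = [0.9469, 0.3600, 0.2078]

beam 1: φ=-90°, α=210°
  cosα=-0.8660 sinα=-0.5000 | (6,2) | tMaxX 0.9469 tMaxY 0.5600 | tΔX 1.1547 tΔY 2.0000
    t=0.5600 [y] (6,1)
    t=0.9469 [x] (5,1) — stop
  → r_1 = 0.9469
beam 2: φ=0°, α=300°
  cosα=0.5000 sinα=-0.8660 | (6,2) | tMaxX 0.3600 tMaxY 0.3233 | tΔX 2.0000 tΔY 1.1547
    t=0.3233 [y] (6,1)
    t=0.3600 [x] (7,1) — stop
  → r_2 = 0.3600
beam 3: φ=90°, α=30°
  cosα=0.8660 sinα=0.5000 | (6,2) | tMaxX 0.2078 tMaxY 1.4400 | tΔX 1.1547 tΔY 2.0000
    t=0.2078 [x] (7,2) — stop
  → r_3 = 0.2078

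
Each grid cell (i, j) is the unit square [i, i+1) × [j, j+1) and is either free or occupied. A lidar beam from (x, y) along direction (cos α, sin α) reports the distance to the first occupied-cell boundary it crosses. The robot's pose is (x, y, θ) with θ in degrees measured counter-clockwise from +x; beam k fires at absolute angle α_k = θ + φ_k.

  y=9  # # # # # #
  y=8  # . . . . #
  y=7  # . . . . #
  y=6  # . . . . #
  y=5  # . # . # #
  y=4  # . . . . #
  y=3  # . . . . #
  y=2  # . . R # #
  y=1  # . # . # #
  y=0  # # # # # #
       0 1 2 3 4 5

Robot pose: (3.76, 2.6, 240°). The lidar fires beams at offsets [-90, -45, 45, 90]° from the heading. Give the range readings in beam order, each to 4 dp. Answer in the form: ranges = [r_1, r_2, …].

beam 1: φ=-90°, α=150°
  cosα=-0.8660 sinα=0.5000 | (3,2) | tMaxX 0.8776 tMaxY 0.8000 | tΔX 1.1547 tΔY 2.0000
    t=0.8000 [y] (3,3)
    t=0.8776 [x] (2,3)
    t=2.0323 [x] (1,3)
    t=2.8000 [y] (1,4)
    t=3.1870 [x] (0,4) — stop
  → r_1 = 3.1870
beam 2: φ=-45°, α=195°
  cosα=-0.9659 sinα=-0.2588 | (3,2) | tMaxX 0.7868 tMaxY 2.3182 | tΔX 1.0353 tΔY 3.8637
    t=0.7868 [x] (2,2)
    t=1.8221 [x] (1,2)
    t=2.3182 [y] (1,1)
    t=2.8574 [x] (0,1) — stop
  → r_2 = 2.8574
beam 3: φ=45°, α=285°
  cosα=0.2588 sinα=-0.9659 | (3,2) | tMaxX 0.9273 tMaxY 0.6212 | tΔX 3.8637 tΔY 1.0353
    t=0.6212 [y] (3,1)
    t=0.9273 [x] (4,1) — stop
  → r_3 = 0.9273
beam 4: φ=90°, α=330°
  cosα=0.8660 sinα=-0.5000 | (3,2) | tMaxX 0.2771 tMaxY 1.2000 | tΔX 1.1547 tΔY 2.0000
    t=0.2771 [x] (4,2) — stop
  → r_4 = 0.2771

ranges = [3.1870, 2.8574, 0.9273, 0.2771]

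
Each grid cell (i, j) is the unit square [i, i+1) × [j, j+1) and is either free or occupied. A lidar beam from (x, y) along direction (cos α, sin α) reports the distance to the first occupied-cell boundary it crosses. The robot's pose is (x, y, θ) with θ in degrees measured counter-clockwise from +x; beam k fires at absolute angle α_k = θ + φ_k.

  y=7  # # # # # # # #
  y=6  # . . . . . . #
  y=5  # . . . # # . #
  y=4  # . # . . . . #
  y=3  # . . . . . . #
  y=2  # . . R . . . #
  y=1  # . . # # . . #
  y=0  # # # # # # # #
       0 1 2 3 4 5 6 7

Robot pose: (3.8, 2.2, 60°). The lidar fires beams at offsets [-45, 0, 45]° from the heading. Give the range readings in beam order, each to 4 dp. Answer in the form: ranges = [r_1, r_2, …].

beam 1: φ=-45°, α=15°
  cosα=0.9659 sinα=0.2588 | (3,2) | tMaxX 0.2071 tMaxY 3.0910 | tΔX 1.0353 tΔY 3.8637
    t=0.2071 [x] (4,2)
    t=1.2423 [x] (5,2)
    t=2.2776 [x] (6,2)
    t=3.0910 [y] (6,3)
    t=3.3129 [x] (7,3) — stop
  → r_1 = 3.3129
beam 2: φ=0°, α=60°
  cosα=0.5000 sinα=0.8660 | (3,2) | tMaxX 0.4000 tMaxY 0.9238 | tΔX 2.0000 tΔY 1.1547
    t=0.4000 [x] (4,2)
    t=0.9238 [y] (4,3)
    t=2.0785 [y] (4,4)
    t=2.4000 [x] (5,4)
    t=3.2332 [y] (5,5) — stop
  → r_2 = 3.2332
beam 3: φ=45°, α=105°
  cosα=-0.2588 sinα=0.9659 | (3,2) | tMaxX 3.0910 tMaxY 0.8282 | tΔX 3.8637 tΔY 1.0353
    t=0.8282 [y] (3,3)
    t=1.8635 [y] (3,4)
    t=2.8988 [y] (3,5)
    t=3.0910 [x] (2,5)
    t=3.9340 [y] (2,6)
    t=4.9693 [y] (2,7) — stop
  → r_3 = 4.9693

ranges = [3.3129, 3.2332, 4.9693]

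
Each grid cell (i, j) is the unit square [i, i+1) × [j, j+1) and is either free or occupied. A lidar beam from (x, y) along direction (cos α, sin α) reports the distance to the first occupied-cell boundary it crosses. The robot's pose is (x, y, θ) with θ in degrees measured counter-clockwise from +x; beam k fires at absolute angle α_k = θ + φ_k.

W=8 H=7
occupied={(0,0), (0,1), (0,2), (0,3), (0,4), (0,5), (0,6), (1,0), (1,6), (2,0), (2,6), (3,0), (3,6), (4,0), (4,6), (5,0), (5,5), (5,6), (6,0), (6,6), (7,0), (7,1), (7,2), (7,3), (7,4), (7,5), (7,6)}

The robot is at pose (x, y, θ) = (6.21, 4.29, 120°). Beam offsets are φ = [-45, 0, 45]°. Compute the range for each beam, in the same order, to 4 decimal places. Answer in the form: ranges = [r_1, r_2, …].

ranges = [1.7703, 0.8198, 5.3938]

beam 1: φ=-45°, α=75°
  cosα=0.2588 sinα=0.9659 | (6,4) | tMaxX 3.0523 tMaxY 0.7350 | tΔX 3.8637 tΔY 1.0353
    t=0.7350 [y] (6,5)
    t=1.7703 [y] (6,6) — stop
  → r_1 = 1.7703
beam 2: φ=0°, α=120°
  cosα=-0.5000 sinα=0.8660 | (6,4) | tMaxX 0.4200 tMaxY 0.8198 | tΔX 2.0000 tΔY 1.1547
    t=0.4200 [x] (5,4)
    t=0.8198 [y] (5,5) — stop
  → r_2 = 0.8198
beam 3: φ=45°, α=165°
  cosα=-0.9659 sinα=0.2588 | (6,4) | tMaxX 0.2174 tMaxY 2.7432 | tΔX 1.0353 tΔY 3.8637
    t=0.2174 [x] (5,4)
    t=1.2527 [x] (4,4)
    t=2.2880 [x] (3,4)
    t=2.7432 [y] (3,5)
    t=3.3232 [x] (2,5)
    t=4.3585 [x] (1,5)
    t=5.3938 [x] (0,5) — stop
  → r_3 = 5.3938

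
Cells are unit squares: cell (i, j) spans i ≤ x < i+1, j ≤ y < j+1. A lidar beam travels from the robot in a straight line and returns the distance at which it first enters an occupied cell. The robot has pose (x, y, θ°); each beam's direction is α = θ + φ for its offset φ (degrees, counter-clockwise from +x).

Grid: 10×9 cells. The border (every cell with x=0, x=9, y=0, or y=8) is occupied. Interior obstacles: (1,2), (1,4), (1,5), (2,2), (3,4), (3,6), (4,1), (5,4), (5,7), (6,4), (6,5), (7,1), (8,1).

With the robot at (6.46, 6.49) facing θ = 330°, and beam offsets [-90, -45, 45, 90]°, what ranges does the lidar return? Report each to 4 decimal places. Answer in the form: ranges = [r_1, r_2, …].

ranges = [0.5658, 0.5073, 2.6296, 1.7436]

beam 1: φ=-90°, α=240°
  d=(-0.5000,-0.8660)  start (6,6)  tX=0.9200 tY=0.5658  stride 1/|dx|=2.0000 1/|dy|=1.1547
    cross y-line → (6,5), t=0.5658 (wall)
  → r_1 = 0.5658
beam 2: φ=-45°, α=285°
  d=(0.2588,-0.9659)  start (6,6)  tX=2.0864 tY=0.5073  stride 1/|dx|=3.8637 1/|dy|=1.0353
    cross y-line → (6,5), t=0.5073 (wall)
  → r_2 = 0.5073
beam 3: φ=45°, α=15°
  d=(0.9659,0.2588)  start (6,6)  tX=0.5590 tY=1.9705  stride 1/|dx|=1.0353 1/|dy|=3.8637
    cross x-line → (7,6), t=0.5590
    cross x-line → (8,6), t=1.5943
    cross y-line → (8,7), t=1.9705
    cross x-line → (9,7), t=2.6296 (wall)
  → r_3 = 2.6296
beam 4: φ=90°, α=60°
  d=(0.5000,0.8660)  start (6,6)  tX=1.0800 tY=0.5889  stride 1/|dx|=2.0000 1/|dy|=1.1547
    cross y-line → (6,7), t=0.5889
    cross x-line → (7,7), t=1.0800
    cross y-line → (7,8), t=1.7436 (wall)
  → r_4 = 1.7436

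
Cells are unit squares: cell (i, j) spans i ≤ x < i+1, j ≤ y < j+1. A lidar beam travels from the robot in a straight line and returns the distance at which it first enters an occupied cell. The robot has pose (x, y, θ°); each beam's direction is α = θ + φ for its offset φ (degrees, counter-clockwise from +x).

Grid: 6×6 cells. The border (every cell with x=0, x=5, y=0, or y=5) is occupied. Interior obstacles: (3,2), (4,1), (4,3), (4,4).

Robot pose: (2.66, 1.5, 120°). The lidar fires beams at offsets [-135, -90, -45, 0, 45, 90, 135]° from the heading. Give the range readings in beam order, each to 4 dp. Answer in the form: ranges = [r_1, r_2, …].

beam 1: φ=-135°, α=345°
  d=(0.9659,-0.2588)  start (2,1)  tX=0.3520 tY=1.9319  stride 1/|dx|=1.0353 1/|dy|=3.8637
    cross x-line → (3,1), t=0.3520
    cross x-line → (4,1), t=1.3873 (wall)
  → r_1 = 1.3873
beam 2: φ=-90°, α=30°
  d=(0.8660,0.5000)  start (2,1)  tX=0.3926 tY=1.0000  stride 1/|dx|=1.1547 1/|dy|=2.0000
    cross x-line → (3,1), t=0.3926
    cross y-line → (3,2), t=1.0000 (wall)
  → r_2 = 1.0000
beam 3: φ=-45°, α=75°
  d=(0.2588,0.9659)  start (2,1)  tX=1.3137 tY=0.5176  stride 1/|dx|=3.8637 1/|dy|=1.0353
    cross y-line → (2,2), t=0.5176
    cross x-line → (3,2), t=1.3137 (wall)
  → r_3 = 1.3137
beam 4: φ=0°, α=120°
  d=(-0.5000,0.8660)  start (2,1)  tX=1.3200 tY=0.5774  stride 1/|dx|=2.0000 1/|dy|=1.1547
    cross y-line → (2,2), t=0.5774
    cross x-line → (1,2), t=1.3200
    cross y-line → (1,3), t=1.7321
    cross y-line → (1,4), t=2.8868
    cross x-line → (0,4), t=3.3200 (wall)
  → r_4 = 3.3200
beam 5: φ=45°, α=165°
  d=(-0.9659,0.2588)  start (2,1)  tX=0.6833 tY=1.9319  stride 1/|dx|=1.0353 1/|dy|=3.8637
    cross x-line → (1,1), t=0.6833
    cross x-line → (0,1), t=1.7186 (wall)
  → r_5 = 1.7186
beam 6: φ=90°, α=210°
  d=(-0.8660,-0.5000)  start (2,1)  tX=0.7621 tY=1.0000  stride 1/|dx|=1.1547 1/|dy|=2.0000
    cross x-line → (1,1), t=0.7621
    cross y-line → (1,0), t=1.0000 (wall)
  → r_6 = 1.0000
beam 7: φ=135°, α=255°
  d=(-0.2588,-0.9659)  start (2,1)  tX=2.5500 tY=0.5176  stride 1/|dx|=3.8637 1/|dy|=1.0353
    cross y-line → (2,0), t=0.5176 (wall)
  → r_7 = 0.5176

ranges = [1.3873, 1.0000, 1.3137, 3.3200, 1.7186, 1.0000, 0.5176]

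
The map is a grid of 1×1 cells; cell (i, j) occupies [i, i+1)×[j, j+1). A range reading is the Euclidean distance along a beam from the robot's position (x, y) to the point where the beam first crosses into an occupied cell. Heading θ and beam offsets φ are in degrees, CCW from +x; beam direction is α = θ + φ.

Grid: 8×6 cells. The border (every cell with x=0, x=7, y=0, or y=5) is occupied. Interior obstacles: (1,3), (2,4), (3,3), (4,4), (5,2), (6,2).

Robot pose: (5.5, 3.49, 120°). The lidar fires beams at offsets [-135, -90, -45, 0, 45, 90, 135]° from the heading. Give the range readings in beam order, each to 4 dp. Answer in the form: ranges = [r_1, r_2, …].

beam 1: φ=-135°, α=345°
  cosα=0.9659 sinα=-0.2588 | (5,3) | tMaxX 0.5176 tMaxY 1.8932 | tΔX 1.0353 tΔY 3.8637
    t=0.5176 [x] (6,3)
    t=1.5529 [x] (7,3) — stop
  → r_1 = 1.5529
beam 2: φ=-90°, α=30°
  cosα=0.8660 sinα=0.5000 | (5,3) | tMaxX 0.5774 tMaxY 1.0200 | tΔX 1.1547 tΔY 2.0000
    t=0.5774 [x] (6,3)
    t=1.0200 [y] (6,4)
    t=1.7321 [x] (7,4) — stop
  → r_2 = 1.7321
beam 3: φ=-45°, α=75°
  cosα=0.2588 sinα=0.9659 | (5,3) | tMaxX 1.9319 tMaxY 0.5280 | tΔX 3.8637 tΔY 1.0353
    t=0.5280 [y] (5,4)
    t=1.5633 [y] (5,5) — stop
  → r_3 = 1.5633
beam 4: φ=0°, α=120°
  cosα=-0.5000 sinα=0.8660 | (5,3) | tMaxX 1.0000 tMaxY 0.5889 | tΔX 2.0000 tΔY 1.1547
    t=0.5889 [y] (5,4)
    t=1.0000 [x] (4,4) — stop
  → r_4 = 1.0000
beam 5: φ=45°, α=165°
  cosα=-0.9659 sinα=0.2588 | (5,3) | tMaxX 0.5176 tMaxY 1.9705 | tΔX 1.0353 tΔY 3.8637
    t=0.5176 [x] (4,3)
    t=1.5529 [x] (3,3) — stop
  → r_5 = 1.5529
beam 6: φ=90°, α=210°
  cosα=-0.8660 sinα=-0.5000 | (5,3) | tMaxX 0.5774 tMaxY 0.9800 | tΔX 1.1547 tΔY 2.0000
    t=0.5774 [x] (4,3)
    t=0.9800 [y] (4,2)
    t=1.7321 [x] (3,2)
    t=2.8868 [x] (2,2)
    t=2.9800 [y] (2,1)
    t=4.0415 [x] (1,1)
    t=4.9800 [y] (1,0) — stop
  → r_6 = 4.9800
beam 7: φ=135°, α=255°
  cosα=-0.2588 sinα=-0.9659 | (5,3) | tMaxX 1.9319 tMaxY 0.5073 | tΔX 3.8637 tΔY 1.0353
    t=0.5073 [y] (5,2) — stop
  → r_7 = 0.5073

ranges = [1.5529, 1.7321, 1.5633, 1.0000, 1.5529, 4.9800, 0.5073]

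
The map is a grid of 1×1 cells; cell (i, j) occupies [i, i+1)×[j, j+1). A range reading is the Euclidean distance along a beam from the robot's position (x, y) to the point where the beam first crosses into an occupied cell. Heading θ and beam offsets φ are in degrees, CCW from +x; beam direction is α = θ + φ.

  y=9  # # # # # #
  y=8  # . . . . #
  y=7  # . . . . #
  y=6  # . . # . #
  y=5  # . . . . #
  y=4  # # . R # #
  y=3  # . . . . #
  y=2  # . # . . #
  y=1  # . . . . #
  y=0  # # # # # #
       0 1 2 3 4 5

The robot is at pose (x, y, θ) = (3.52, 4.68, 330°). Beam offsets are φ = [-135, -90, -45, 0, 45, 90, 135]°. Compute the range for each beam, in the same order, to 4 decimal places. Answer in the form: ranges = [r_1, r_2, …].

ranges = [1.5736, 1.9399, 3.8098, 0.5543, 0.4969, 2.9600, 1.3666]

beam 1: φ=-135°, α=195°
  cosα=-0.9659 sinα=-0.2588 | (3,4) | tMaxX 0.5383 tMaxY 2.6273 | tΔX 1.0353 tΔY 3.8637
    t=0.5383 [x] (2,4)
    t=1.5736 [x] (1,4) — stop
  → r_1 = 1.5736
beam 2: φ=-90°, α=240°
  cosα=-0.5000 sinα=-0.8660 | (3,4) | tMaxX 1.0400 tMaxY 0.7852 | tΔX 2.0000 tΔY 1.1547
    t=0.7852 [y] (3,3)
    t=1.0400 [x] (2,3)
    t=1.9399 [y] (2,2) — stop
  → r_2 = 1.9399
beam 3: φ=-45°, α=285°
  cosα=0.2588 sinα=-0.9659 | (3,4) | tMaxX 1.8546 tMaxY 0.7040 | tΔX 3.8637 tΔY 1.0353
    t=0.7040 [y] (3,3)
    t=1.7393 [y] (3,2)
    t=1.8546 [x] (4,2)
    t=2.7745 [y] (4,1)
    t=3.8098 [y] (4,0) — stop
  → r_3 = 3.8098
beam 4: φ=0°, α=330°
  cosα=0.8660 sinα=-0.5000 | (3,4) | tMaxX 0.5543 tMaxY 1.3600 | tΔX 1.1547 tΔY 2.0000
    t=0.5543 [x] (4,4) — stop
  → r_4 = 0.5543
beam 5: φ=45°, α=15°
  cosα=0.9659 sinα=0.2588 | (3,4) | tMaxX 0.4969 tMaxY 1.2364 | tΔX 1.0353 tΔY 3.8637
    t=0.4969 [x] (4,4) — stop
  → r_5 = 0.4969
beam 6: φ=90°, α=60°
  cosα=0.5000 sinα=0.8660 | (3,4) | tMaxX 0.9600 tMaxY 0.3695 | tΔX 2.0000 tΔY 1.1547
    t=0.3695 [y] (3,5)
    t=0.9600 [x] (4,5)
    t=1.5242 [y] (4,6)
    t=2.6789 [y] (4,7)
    t=2.9600 [x] (5,7) — stop
  → r_6 = 2.9600
beam 7: φ=135°, α=105°
  cosα=-0.2588 sinα=0.9659 | (3,4) | tMaxX 2.0091 tMaxY 0.3313 | tΔX 3.8637 tΔY 1.0353
    t=0.3313 [y] (3,5)
    t=1.3666 [y] (3,6) — stop
  → r_7 = 1.3666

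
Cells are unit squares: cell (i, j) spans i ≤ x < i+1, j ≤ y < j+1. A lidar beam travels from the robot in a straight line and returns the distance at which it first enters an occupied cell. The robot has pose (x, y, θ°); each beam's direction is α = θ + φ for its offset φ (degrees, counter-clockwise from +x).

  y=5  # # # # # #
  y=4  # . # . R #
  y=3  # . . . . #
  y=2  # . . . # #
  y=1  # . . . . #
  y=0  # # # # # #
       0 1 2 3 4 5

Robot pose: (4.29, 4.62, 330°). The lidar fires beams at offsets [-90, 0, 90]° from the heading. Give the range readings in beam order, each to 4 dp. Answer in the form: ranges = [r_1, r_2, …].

ranges = [4.1800, 0.8198, 0.4388]

beam 1: φ=-90°, α=240°
  cosα=-0.5000 sinα=-0.8660 | (4,4) | tMaxX 0.5800 tMaxY 0.7159 | tΔX 2.0000 tΔY 1.1547
    t=0.5800 [x] (3,4)
    t=0.7159 [y] (3,3)
    t=1.8706 [y] (3,2)
    t=2.5800 [x] (2,2)
    t=3.0253 [y] (2,1)
    t=4.1800 [y] (2,0) — stop
  → r_1 = 4.1800
beam 2: φ=0°, α=330°
  cosα=0.8660 sinα=-0.5000 | (4,4) | tMaxX 0.8198 tMaxY 1.2400 | tΔX 1.1547 tΔY 2.0000
    t=0.8198 [x] (5,4) — stop
  → r_2 = 0.8198
beam 3: φ=90°, α=60°
  cosα=0.5000 sinα=0.8660 | (4,4) | tMaxX 1.4200 tMaxY 0.4388 | tΔX 2.0000 tΔY 1.1547
    t=0.4388 [y] (4,5) — stop
  → r_3 = 0.4388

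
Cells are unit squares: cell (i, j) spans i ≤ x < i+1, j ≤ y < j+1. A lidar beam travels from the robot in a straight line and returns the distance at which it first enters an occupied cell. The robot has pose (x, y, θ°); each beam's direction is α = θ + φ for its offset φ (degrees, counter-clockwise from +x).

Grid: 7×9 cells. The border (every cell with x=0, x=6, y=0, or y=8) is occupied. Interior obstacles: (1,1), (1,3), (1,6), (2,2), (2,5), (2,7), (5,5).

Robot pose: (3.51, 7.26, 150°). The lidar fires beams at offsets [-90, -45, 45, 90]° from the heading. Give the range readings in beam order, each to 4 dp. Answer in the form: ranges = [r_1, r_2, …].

beam 1: φ=-90°, α=60°
  dir = (cos 60°, sin 60°) = (0.5000, 0.8660); from cell (3,7)
  next x-line at t=0.9800, next y-line at t=0.8545; Δt_x=2.0000, Δt_y=1.1547
    y: enter (3,8) at t=0.8545 ← occupied
  → r_1 = 0.8545
beam 2: φ=-45°, α=105°
  dir = (cos 105°, sin 105°) = (-0.2588, 0.9659); from cell (3,7)
  next x-line at t=1.9705, next y-line at t=0.7661; Δt_x=3.8637, Δt_y=1.0353
    y: enter (3,8) at t=0.7661 ← occupied
  → r_2 = 0.7661
beam 3: φ=45°, α=195°
  dir = (cos 195°, sin 195°) = (-0.9659, -0.2588); from cell (3,7)
  next x-line at t=0.5280, next y-line at t=1.0046; Δt_x=1.0353, Δt_y=3.8637
    x: enter (2,7) at t=0.5280 ← occupied
  → r_3 = 0.5280
beam 4: φ=90°, α=240°
  dir = (cos 240°, sin 240°) = (-0.5000, -0.8660); from cell (3,7)
  next x-line at t=1.0200, next y-line at t=0.3002; Δt_x=2.0000, Δt_y=1.1547
    y: enter (3,6) at t=0.3002
    x: enter (2,6) at t=1.0200
    y: enter (2,5) at t=1.4549 ← occupied
  → r_4 = 1.4549

ranges = [0.8545, 0.7661, 0.5280, 1.4549]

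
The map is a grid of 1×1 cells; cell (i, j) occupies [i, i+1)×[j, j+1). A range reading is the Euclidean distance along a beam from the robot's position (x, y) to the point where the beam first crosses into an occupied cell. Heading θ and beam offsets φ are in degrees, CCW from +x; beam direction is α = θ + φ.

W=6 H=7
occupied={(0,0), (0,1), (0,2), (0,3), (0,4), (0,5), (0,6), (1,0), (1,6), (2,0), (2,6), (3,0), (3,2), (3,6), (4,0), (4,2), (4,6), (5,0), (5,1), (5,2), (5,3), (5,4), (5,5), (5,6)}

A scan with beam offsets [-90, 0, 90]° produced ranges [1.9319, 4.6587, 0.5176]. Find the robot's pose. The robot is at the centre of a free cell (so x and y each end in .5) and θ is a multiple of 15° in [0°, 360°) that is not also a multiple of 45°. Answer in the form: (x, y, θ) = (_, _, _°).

(x, y, θ) = (1.5, 1.5, 75°)

The pose lattice has 18·16 = 288 candidates. Test each by forward raycasting.
  (2.5, 1.5, 345°): beam 1 = 0.5176 ≠ 1.9319 ✗
  (4.5, 3.5, 330°): beam 1 = 0.5774 ≠ 1.9319 ✗
  (4.5, 1.5, 240°): beam 1 = 1.0000 ≠ 1.9319 ✗
  (4.5, 5.5, 210°): beam 1 = 0.5774 ≠ 1.9319 ✗
  …
  (1.5, 1.5, 75°): r_1=1.9319, r_2=4.6587, r_3=0.5176 — all match ✓
No second candidate reproduces the full scan.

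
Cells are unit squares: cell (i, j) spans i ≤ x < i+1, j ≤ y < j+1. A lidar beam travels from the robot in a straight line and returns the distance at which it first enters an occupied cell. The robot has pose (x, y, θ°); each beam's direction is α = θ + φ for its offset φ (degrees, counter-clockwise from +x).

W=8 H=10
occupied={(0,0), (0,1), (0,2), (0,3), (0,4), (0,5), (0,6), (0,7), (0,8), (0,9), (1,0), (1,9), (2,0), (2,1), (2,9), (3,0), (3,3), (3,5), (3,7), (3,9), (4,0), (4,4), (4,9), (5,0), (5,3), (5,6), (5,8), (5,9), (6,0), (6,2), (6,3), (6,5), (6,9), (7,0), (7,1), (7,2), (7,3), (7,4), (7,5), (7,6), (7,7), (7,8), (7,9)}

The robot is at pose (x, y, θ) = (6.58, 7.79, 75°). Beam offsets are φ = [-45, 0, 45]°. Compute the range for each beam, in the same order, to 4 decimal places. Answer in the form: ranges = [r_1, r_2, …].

beam 1: φ=-45°, α=30°
  cosα=0.8660 sinα=0.5000 | (6,7) | tMaxX 0.4850 tMaxY 0.4200 | tΔX 1.1547 tΔY 2.0000
    t=0.4200 [y] (6,8)
    t=0.4850 [x] (7,8) — stop
  → r_1 = 0.4850
beam 2: φ=0°, α=75°
  cosα=0.2588 sinα=0.9659 | (6,7) | tMaxX 1.6228 tMaxY 0.2174 | tΔX 3.8637 tΔY 1.0353
    t=0.2174 [y] (6,8)
    t=1.2527 [y] (6,9) — stop
  → r_2 = 1.2527
beam 3: φ=45°, α=120°
  cosα=-0.5000 sinα=0.8660 | (6,7) | tMaxX 1.1600 tMaxY 0.2425 | tΔX 2.0000 tΔY 1.1547
    t=0.2425 [y] (6,8)
    t=1.1600 [x] (5,8) — stop
  → r_3 = 1.1600

ranges = [0.4850, 1.2527, 1.1600]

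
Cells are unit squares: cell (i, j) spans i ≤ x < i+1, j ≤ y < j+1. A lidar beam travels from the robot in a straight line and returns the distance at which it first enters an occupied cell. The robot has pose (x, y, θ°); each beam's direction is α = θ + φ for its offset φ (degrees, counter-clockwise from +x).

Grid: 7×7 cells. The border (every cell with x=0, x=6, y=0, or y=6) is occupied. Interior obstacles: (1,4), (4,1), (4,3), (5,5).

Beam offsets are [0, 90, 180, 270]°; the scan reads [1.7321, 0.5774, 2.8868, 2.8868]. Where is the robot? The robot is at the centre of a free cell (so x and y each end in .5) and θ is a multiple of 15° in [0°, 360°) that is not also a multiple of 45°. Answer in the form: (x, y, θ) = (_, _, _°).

(x, y, θ) = (3.5, 3.5, 300°)

Enumerate (i+0.5, j+0.5, θ) over the 21 free cells and 16 admissible headings. For each, cast all 4 beams and compare to the given ranges.
  (2.5, 5.5, 30°): beam 1 = 1.0000 ≠ 1.7321 ✗
  (4.5, 2.5, 330°): beam 3 = 3.0000 ≠ 2.8868 ✗
  (3.5, 1.5, 60°): beam 2 = 2.8868 ≠ 0.5774 ✗
  (3.5, 5.5, 105°): beam 1 = 0.5176 ≠ 1.7321 ✗
  …
  (3.5, 3.5, 300°): r_1=1.7321, r_2=0.5774, r_3=2.8868, r_4=2.8868 — all match ✓
Unique over the lattice → pose = (3.5, 3.5, 300°).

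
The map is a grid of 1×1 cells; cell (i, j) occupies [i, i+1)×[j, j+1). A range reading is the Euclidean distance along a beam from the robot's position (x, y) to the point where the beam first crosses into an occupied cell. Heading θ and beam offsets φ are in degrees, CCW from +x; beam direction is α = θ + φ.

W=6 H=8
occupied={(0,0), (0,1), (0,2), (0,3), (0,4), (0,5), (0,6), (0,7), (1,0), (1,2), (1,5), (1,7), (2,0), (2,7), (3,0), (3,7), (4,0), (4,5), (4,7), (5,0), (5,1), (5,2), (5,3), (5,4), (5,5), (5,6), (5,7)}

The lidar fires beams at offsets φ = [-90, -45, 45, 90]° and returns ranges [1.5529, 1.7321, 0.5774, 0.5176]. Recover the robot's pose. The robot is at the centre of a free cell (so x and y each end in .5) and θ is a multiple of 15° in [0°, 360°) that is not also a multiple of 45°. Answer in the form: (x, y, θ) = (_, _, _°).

Enumerate (i+0.5, j+0.5, θ) over the 21 free cells and 16 admissible headings. For each, cast all 4 beams and compare to the given ranges.
  (1.5, 6.5, 285°): beam 1 = 0.5176 ≠ 1.5529 ✗
  (1.5, 3.5, 300°): beam 1 = 0.5774 ≠ 1.5529 ✗
  (2.5, 5.5, 285°): beam 1 = 0.5176 ≠ 1.5529 ✗
  …
  (2.5, 5.5, 105°): r_1=1.5529, r_2=1.7321, r_3=0.5774, r_4=0.5176 — all match ✓
Unique over the lattice → pose = (2.5, 5.5, 105°).

(x, y, θ) = (2.5, 5.5, 105°)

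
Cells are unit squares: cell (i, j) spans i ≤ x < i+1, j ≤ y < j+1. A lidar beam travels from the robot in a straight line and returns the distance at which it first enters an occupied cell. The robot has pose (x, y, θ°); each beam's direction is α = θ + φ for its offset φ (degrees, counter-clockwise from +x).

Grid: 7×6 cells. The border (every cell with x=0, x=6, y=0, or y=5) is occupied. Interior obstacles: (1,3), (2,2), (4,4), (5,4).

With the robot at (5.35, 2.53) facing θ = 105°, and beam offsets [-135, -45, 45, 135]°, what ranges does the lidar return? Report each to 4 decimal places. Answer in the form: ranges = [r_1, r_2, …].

beam 1: φ=-135°, α=330°
  direction (0.8660, -0.5000); cell (5,2); t to first gridline: x 0.7506, y 1.0600 (then +1.1547 / +2.0000)
    (6,2) via x @ 0.7506  # hit
  → r_1 = 0.7506
beam 2: φ=-45°, α=60°
  direction (0.5000, 0.8660); cell (5,2); t to first gridline: x 1.3000, y 0.5427 (then +2.0000 / +1.1547)
    (5,3) via y @ 0.5427
    (6,3) via x @ 1.3000  # hit
  → r_2 = 1.3000
beam 3: φ=45°, α=150°
  direction (-0.8660, 0.5000); cell (5,2); t to first gridline: x 0.4041, y 0.9400 (then +1.1547 / +2.0000)
    (4,2) via x @ 0.4041
    (4,3) via y @ 0.9400
    (3,3) via x @ 1.5588
    (2,3) via x @ 2.7135
    (2,4) via y @ 2.9400
    (1,4) via x @ 3.8682
    (1,5) via y @ 4.9400  # hit
  → r_3 = 4.9400
beam 4: φ=135°, α=240°
  direction (-0.5000, -0.8660); cell (5,2); t to first gridline: x 0.7000, y 0.6120 (then +2.0000 / +1.1547)
    (5,1) via y @ 0.6120
    (4,1) via x @ 0.7000
    (4,0) via y @ 1.7667  # hit
  → r_4 = 1.7667

ranges = [0.7506, 1.3000, 4.9400, 1.7667]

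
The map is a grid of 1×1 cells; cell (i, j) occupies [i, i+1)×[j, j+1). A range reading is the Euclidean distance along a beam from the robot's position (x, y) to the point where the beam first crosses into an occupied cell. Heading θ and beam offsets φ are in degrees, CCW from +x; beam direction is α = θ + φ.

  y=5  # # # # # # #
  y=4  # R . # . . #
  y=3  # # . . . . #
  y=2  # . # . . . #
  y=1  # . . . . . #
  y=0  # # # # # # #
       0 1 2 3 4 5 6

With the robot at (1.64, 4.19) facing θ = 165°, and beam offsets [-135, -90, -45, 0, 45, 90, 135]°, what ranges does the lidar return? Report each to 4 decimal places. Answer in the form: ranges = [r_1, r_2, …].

beam 1: φ=-135°, α=30°
  dir = (cos 30°, sin 30°) = (0.8660, 0.5000); from cell (1,4)
  next x-line at t=0.4157, next y-line at t=1.6200; Δt_x=1.1547, Δt_y=2.0000
    x: enter (2,4) at t=0.4157
    x: enter (3,4) at t=1.5704 ← occupied
  → r_1 = 1.5704
beam 2: φ=-90°, α=75°
  dir = (cos 75°, sin 75°) = (0.2588, 0.9659); from cell (1,4)
  next x-line at t=1.3909, next y-line at t=0.8386; Δt_x=3.8637, Δt_y=1.0353
    y: enter (1,5) at t=0.8386 ← occupied
  → r_2 = 0.8386
beam 3: φ=-45°, α=120°
  dir = (cos 120°, sin 120°) = (-0.5000, 0.8660); from cell (1,4)
  next x-line at t=1.2800, next y-line at t=0.9353; Δt_x=2.0000, Δt_y=1.1547
    y: enter (1,5) at t=0.9353 ← occupied
  → r_3 = 0.9353
beam 4: φ=0°, α=165°
  dir = (cos 165°, sin 165°) = (-0.9659, 0.2588); from cell (1,4)
  next x-line at t=0.6626, next y-line at t=3.1296; Δt_x=1.0353, Δt_y=3.8637
    x: enter (0,4) at t=0.6626 ← occupied
  → r_4 = 0.6626
beam 5: φ=45°, α=210°
  dir = (cos 210°, sin 210°) = (-0.8660, -0.5000); from cell (1,4)
  next x-line at t=0.7390, next y-line at t=0.3800; Δt_x=1.1547, Δt_y=2.0000
    y: enter (1,3) at t=0.3800 ← occupied
  → r_5 = 0.3800
beam 6: φ=90°, α=255°
  dir = (cos 255°, sin 255°) = (-0.2588, -0.9659); from cell (1,4)
  next x-line at t=2.4728, next y-line at t=0.1967; Δt_x=3.8637, Δt_y=1.0353
    y: enter (1,3) at t=0.1967 ← occupied
  → r_6 = 0.1967
beam 7: φ=135°, α=300°
  dir = (cos 300°, sin 300°) = (0.5000, -0.8660); from cell (1,4)
  next x-line at t=0.7200, next y-line at t=0.2194; Δt_x=2.0000, Δt_y=1.1547
    y: enter (1,3) at t=0.2194 ← occupied
  → r_7 = 0.2194

ranges = [1.5704, 0.8386, 0.9353, 0.6626, 0.3800, 0.1967, 0.2194]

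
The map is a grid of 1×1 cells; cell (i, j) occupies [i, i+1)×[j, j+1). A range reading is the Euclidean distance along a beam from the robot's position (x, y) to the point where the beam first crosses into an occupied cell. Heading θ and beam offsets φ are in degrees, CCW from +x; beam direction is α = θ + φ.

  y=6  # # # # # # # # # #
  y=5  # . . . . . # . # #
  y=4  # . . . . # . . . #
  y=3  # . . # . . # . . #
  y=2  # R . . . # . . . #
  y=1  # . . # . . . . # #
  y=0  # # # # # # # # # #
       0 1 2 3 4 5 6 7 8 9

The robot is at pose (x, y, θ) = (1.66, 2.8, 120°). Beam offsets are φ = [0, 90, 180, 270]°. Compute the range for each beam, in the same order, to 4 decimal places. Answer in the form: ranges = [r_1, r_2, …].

ranges = [1.3200, 0.7621, 2.0785, 1.5473]

beam 1: φ=0°, α=120°
  d=(-0.5000,0.8660)  start (1,2)  tX=1.3200 tY=0.2309  stride 1/|dx|=2.0000 1/|dy|=1.1547
    cross y-line → (1,3), t=0.2309
    cross x-line → (0,3), t=1.3200 (wall)
  → r_1 = 1.3200
beam 2: φ=90°, α=210°
  d=(-0.8660,-0.5000)  start (1,2)  tX=0.7621 tY=1.6000  stride 1/|dx|=1.1547 1/|dy|=2.0000
    cross x-line → (0,2), t=0.7621 (wall)
  → r_2 = 0.7621
beam 3: φ=180°, α=300°
  d=(0.5000,-0.8660)  start (1,2)  tX=0.6800 tY=0.9238  stride 1/|dx|=2.0000 1/|dy|=1.1547
    cross x-line → (2,2), t=0.6800
    cross y-line → (2,1), t=0.9238
    cross y-line → (2,0), t=2.0785 (wall)
  → r_3 = 2.0785
beam 4: φ=270°, α=30°
  d=(0.8660,0.5000)  start (1,2)  tX=0.3926 tY=0.4000  stride 1/|dx|=1.1547 1/|dy|=2.0000
    cross x-line → (2,2), t=0.3926
    cross y-line → (2,3), t=0.4000
    cross x-line → (3,3), t=1.5473 (wall)
  → r_4 = 1.5473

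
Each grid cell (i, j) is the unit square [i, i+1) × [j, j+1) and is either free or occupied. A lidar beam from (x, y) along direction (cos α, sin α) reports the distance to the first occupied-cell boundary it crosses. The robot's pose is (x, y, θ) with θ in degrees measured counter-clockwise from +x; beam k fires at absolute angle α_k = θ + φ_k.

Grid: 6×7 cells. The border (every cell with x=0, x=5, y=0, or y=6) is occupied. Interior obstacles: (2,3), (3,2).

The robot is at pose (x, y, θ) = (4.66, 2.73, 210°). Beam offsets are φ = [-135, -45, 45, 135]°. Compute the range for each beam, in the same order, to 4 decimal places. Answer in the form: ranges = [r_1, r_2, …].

beam 1: φ=-135°, α=75°
  d=(0.2588,0.9659)  start (4,2)  tX=1.3137 tY=0.2795  stride 1/|dx|=3.8637 1/|dy|=1.0353
    cross y-line → (4,3), t=0.2795
    cross x-line → (5,3), t=1.3137 (wall)
  → r_1 = 1.3137
beam 2: φ=-45°, α=165°
  d=(-0.9659,0.2588)  start (4,2)  tX=0.6833 tY=1.0432  stride 1/|dx|=1.0353 1/|dy|=3.8637
    cross x-line → (3,2), t=0.6833 (wall)
  → r_2 = 0.6833
beam 3: φ=45°, α=255°
  d=(-0.2588,-0.9659)  start (4,2)  tX=2.5500 tY=0.7558  stride 1/|dx|=3.8637 1/|dy|=1.0353
    cross y-line → (4,1), t=0.7558
    cross y-line → (4,0), t=1.7910 (wall)
  → r_3 = 1.7910
beam 4: φ=135°, α=345°
  d=(0.9659,-0.2588)  start (4,2)  tX=0.3520 tY=2.8205  stride 1/|dx|=1.0353 1/|dy|=3.8637
    cross x-line → (5,2), t=0.3520 (wall)
  → r_4 = 0.3520

ranges = [1.3137, 0.6833, 1.7910, 0.3520]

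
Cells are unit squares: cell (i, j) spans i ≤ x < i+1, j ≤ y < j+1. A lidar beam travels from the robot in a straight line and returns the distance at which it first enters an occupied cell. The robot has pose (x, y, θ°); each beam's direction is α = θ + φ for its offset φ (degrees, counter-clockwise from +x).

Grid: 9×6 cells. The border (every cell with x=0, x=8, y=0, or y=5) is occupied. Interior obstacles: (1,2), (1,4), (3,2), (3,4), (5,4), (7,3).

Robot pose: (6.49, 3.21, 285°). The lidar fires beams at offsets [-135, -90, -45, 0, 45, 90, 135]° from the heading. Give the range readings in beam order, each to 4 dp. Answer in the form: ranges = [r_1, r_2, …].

beam 1: φ=-135°, α=150°
  cosα=-0.8660 sinα=0.5000 | (6,3) | tMaxX 0.5658 tMaxY 1.5800 | tΔX 1.1547 tΔY 2.0000
    t=0.5658 [x] (5,3)
    t=1.5800 [y] (5,4) — stop
  → r_1 = 1.5800
beam 2: φ=-90°, α=195°
  cosα=-0.9659 sinα=-0.2588 | (6,3) | tMaxX 0.5073 tMaxY 0.8114 | tΔX 1.0353 tΔY 3.8637
    t=0.5073 [x] (5,3)
    t=0.8114 [y] (5,2)
    t=1.5426 [x] (4,2)
    t=2.5778 [x] (3,2) — stop
  → r_2 = 2.5778
beam 3: φ=-45°, α=240°
  cosα=-0.5000 sinα=-0.8660 | (6,3) | tMaxX 0.9800 tMaxY 0.2425 | tΔX 2.0000 tΔY 1.1547
    t=0.2425 [y] (6,2)
    t=0.9800 [x] (5,2)
    t=1.3972 [y] (5,1)
    t=2.5519 [y] (5,0) — stop
  → r_3 = 2.5519
beam 4: φ=0°, α=285°
  cosα=0.2588 sinα=-0.9659 | (6,3) | tMaxX 1.9705 tMaxY 0.2174 | tΔX 3.8637 tΔY 1.0353
    t=0.2174 [y] (6,2)
    t=1.2527 [y] (6,1)
    t=1.9705 [x] (7,1)
    t=2.2880 [y] (7,0) — stop
  → r_4 = 2.2880
beam 5: φ=45°, α=330°
  cosα=0.8660 sinα=-0.5000 | (6,3) | tMaxX 0.5889 tMaxY 0.4200 | tΔX 1.1547 tΔY 2.0000
    t=0.4200 [y] (6,2)
    t=0.5889 [x] (7,2)
    t=1.7436 [x] (8,2) — stop
  → r_5 = 1.7436
beam 6: φ=90°, α=15°
  cosα=0.9659 sinα=0.2588 | (6,3) | tMaxX 0.5280 tMaxY 3.0523 | tΔX 1.0353 tΔY 3.8637
    t=0.5280 [x] (7,3) — stop
  → r_6 = 0.5280
beam 7: φ=135°, α=60°
  cosα=0.5000 sinα=0.8660 | (6,3) | tMaxX 1.0200 tMaxY 0.9122 | tΔX 2.0000 tΔY 1.1547
    t=0.9122 [y] (6,4)
    t=1.0200 [x] (7,4)
    t=2.0669 [y] (7,5) — stop
  → r_7 = 2.0669

ranges = [1.5800, 2.5778, 2.5519, 2.2880, 1.7436, 0.5280, 2.0669]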